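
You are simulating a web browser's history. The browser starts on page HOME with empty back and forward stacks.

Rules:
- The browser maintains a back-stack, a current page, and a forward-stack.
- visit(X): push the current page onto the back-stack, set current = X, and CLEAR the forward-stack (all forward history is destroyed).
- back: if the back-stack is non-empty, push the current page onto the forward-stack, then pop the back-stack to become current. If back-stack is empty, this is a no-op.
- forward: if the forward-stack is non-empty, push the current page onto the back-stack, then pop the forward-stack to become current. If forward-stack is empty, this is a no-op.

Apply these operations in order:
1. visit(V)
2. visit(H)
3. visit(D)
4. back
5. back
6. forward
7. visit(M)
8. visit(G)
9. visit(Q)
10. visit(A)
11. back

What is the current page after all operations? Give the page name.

After 1 (visit(V)): cur=V back=1 fwd=0
After 2 (visit(H)): cur=H back=2 fwd=0
After 3 (visit(D)): cur=D back=3 fwd=0
After 4 (back): cur=H back=2 fwd=1
After 5 (back): cur=V back=1 fwd=2
After 6 (forward): cur=H back=2 fwd=1
After 7 (visit(M)): cur=M back=3 fwd=0
After 8 (visit(G)): cur=G back=4 fwd=0
After 9 (visit(Q)): cur=Q back=5 fwd=0
After 10 (visit(A)): cur=A back=6 fwd=0
After 11 (back): cur=Q back=5 fwd=1

Answer: Q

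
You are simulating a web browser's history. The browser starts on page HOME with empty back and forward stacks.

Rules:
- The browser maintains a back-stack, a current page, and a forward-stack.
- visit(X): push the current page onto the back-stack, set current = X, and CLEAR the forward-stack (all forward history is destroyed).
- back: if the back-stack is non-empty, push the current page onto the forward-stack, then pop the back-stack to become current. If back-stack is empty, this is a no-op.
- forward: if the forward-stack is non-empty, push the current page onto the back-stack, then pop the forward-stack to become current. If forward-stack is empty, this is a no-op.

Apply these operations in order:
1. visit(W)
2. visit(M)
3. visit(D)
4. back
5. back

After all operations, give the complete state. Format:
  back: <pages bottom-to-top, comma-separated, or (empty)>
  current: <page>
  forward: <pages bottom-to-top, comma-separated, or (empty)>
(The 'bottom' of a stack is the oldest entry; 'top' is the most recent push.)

Answer: back: HOME
current: W
forward: D,M

Derivation:
After 1 (visit(W)): cur=W back=1 fwd=0
After 2 (visit(M)): cur=M back=2 fwd=0
After 3 (visit(D)): cur=D back=3 fwd=0
After 4 (back): cur=M back=2 fwd=1
After 5 (back): cur=W back=1 fwd=2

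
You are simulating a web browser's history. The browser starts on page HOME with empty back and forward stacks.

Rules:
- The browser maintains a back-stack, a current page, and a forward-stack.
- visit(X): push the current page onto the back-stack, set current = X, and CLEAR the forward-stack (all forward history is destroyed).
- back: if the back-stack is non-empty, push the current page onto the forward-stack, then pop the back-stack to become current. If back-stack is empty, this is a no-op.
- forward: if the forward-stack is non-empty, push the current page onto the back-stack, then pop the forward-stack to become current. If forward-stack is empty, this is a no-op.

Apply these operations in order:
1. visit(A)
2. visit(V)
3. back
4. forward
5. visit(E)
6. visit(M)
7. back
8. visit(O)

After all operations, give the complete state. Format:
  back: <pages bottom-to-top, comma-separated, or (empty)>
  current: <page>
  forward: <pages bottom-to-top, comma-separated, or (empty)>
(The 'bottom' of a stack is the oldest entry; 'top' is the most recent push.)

Answer: back: HOME,A,V,E
current: O
forward: (empty)

Derivation:
After 1 (visit(A)): cur=A back=1 fwd=0
After 2 (visit(V)): cur=V back=2 fwd=0
After 3 (back): cur=A back=1 fwd=1
After 4 (forward): cur=V back=2 fwd=0
After 5 (visit(E)): cur=E back=3 fwd=0
After 6 (visit(M)): cur=M back=4 fwd=0
After 7 (back): cur=E back=3 fwd=1
After 8 (visit(O)): cur=O back=4 fwd=0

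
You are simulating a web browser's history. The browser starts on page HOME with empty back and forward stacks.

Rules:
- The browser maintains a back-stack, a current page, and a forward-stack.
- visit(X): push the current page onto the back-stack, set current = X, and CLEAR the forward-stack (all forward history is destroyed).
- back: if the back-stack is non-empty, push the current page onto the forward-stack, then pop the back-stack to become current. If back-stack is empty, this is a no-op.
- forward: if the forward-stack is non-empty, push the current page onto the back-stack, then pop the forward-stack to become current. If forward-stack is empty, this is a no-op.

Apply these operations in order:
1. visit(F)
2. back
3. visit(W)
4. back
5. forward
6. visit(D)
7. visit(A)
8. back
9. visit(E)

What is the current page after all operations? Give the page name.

Answer: E

Derivation:
After 1 (visit(F)): cur=F back=1 fwd=0
After 2 (back): cur=HOME back=0 fwd=1
After 3 (visit(W)): cur=W back=1 fwd=0
After 4 (back): cur=HOME back=0 fwd=1
After 5 (forward): cur=W back=1 fwd=0
After 6 (visit(D)): cur=D back=2 fwd=0
After 7 (visit(A)): cur=A back=3 fwd=0
After 8 (back): cur=D back=2 fwd=1
After 9 (visit(E)): cur=E back=3 fwd=0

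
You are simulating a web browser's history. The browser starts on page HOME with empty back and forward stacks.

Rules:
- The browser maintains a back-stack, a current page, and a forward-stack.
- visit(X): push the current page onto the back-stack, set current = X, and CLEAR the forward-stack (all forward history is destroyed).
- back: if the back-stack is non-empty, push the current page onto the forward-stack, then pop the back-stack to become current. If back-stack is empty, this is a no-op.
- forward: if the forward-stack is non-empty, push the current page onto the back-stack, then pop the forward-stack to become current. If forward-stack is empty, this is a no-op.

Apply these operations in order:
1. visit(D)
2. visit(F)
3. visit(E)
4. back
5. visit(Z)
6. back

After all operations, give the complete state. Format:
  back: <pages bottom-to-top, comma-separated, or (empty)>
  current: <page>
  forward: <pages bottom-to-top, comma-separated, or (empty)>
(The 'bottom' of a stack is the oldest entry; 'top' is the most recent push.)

Answer: back: HOME,D
current: F
forward: Z

Derivation:
After 1 (visit(D)): cur=D back=1 fwd=0
After 2 (visit(F)): cur=F back=2 fwd=0
After 3 (visit(E)): cur=E back=3 fwd=0
After 4 (back): cur=F back=2 fwd=1
After 5 (visit(Z)): cur=Z back=3 fwd=0
After 6 (back): cur=F back=2 fwd=1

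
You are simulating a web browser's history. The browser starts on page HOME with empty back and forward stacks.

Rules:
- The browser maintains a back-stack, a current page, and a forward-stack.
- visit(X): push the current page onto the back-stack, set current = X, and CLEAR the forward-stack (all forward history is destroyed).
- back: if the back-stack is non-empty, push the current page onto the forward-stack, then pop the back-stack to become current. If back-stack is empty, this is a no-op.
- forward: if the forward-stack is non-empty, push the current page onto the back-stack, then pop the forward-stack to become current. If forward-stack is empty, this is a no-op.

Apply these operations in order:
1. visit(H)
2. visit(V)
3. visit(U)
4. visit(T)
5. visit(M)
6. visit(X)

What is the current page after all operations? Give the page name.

Answer: X

Derivation:
After 1 (visit(H)): cur=H back=1 fwd=0
After 2 (visit(V)): cur=V back=2 fwd=0
After 3 (visit(U)): cur=U back=3 fwd=0
After 4 (visit(T)): cur=T back=4 fwd=0
After 5 (visit(M)): cur=M back=5 fwd=0
After 6 (visit(X)): cur=X back=6 fwd=0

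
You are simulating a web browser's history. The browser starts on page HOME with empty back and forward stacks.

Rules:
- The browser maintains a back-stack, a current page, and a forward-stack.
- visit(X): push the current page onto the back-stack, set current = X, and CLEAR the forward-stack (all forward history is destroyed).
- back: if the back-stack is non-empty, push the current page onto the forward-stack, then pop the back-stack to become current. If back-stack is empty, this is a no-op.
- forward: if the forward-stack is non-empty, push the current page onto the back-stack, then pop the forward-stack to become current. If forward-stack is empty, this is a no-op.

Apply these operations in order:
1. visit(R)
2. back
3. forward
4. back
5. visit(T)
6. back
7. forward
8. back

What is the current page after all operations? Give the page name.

After 1 (visit(R)): cur=R back=1 fwd=0
After 2 (back): cur=HOME back=0 fwd=1
After 3 (forward): cur=R back=1 fwd=0
After 4 (back): cur=HOME back=0 fwd=1
After 5 (visit(T)): cur=T back=1 fwd=0
After 6 (back): cur=HOME back=0 fwd=1
After 7 (forward): cur=T back=1 fwd=0
After 8 (back): cur=HOME back=0 fwd=1

Answer: HOME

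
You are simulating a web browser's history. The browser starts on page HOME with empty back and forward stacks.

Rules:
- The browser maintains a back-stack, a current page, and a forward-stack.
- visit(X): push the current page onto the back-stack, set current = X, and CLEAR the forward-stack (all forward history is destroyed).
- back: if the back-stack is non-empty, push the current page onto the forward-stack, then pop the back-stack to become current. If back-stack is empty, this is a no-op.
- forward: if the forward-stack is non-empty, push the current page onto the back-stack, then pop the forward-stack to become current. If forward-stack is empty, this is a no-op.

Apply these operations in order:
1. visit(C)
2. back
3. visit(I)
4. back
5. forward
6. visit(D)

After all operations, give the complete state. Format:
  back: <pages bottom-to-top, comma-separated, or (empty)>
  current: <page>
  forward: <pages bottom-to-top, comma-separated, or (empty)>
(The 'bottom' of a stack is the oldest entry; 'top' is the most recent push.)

After 1 (visit(C)): cur=C back=1 fwd=0
After 2 (back): cur=HOME back=0 fwd=1
After 3 (visit(I)): cur=I back=1 fwd=0
After 4 (back): cur=HOME back=0 fwd=1
After 5 (forward): cur=I back=1 fwd=0
After 6 (visit(D)): cur=D back=2 fwd=0

Answer: back: HOME,I
current: D
forward: (empty)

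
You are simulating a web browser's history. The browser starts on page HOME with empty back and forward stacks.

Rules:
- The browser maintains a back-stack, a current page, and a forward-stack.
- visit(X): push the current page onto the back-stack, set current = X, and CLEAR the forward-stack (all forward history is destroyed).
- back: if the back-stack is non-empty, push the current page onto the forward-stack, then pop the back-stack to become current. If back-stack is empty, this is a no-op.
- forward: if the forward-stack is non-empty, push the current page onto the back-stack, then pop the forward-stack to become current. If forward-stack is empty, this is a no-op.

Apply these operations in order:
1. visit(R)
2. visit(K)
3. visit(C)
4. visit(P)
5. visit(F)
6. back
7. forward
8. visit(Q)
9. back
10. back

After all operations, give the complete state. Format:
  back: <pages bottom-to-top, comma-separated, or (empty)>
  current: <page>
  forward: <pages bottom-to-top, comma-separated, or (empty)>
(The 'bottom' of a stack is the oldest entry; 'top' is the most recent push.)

After 1 (visit(R)): cur=R back=1 fwd=0
After 2 (visit(K)): cur=K back=2 fwd=0
After 3 (visit(C)): cur=C back=3 fwd=0
After 4 (visit(P)): cur=P back=4 fwd=0
After 5 (visit(F)): cur=F back=5 fwd=0
After 6 (back): cur=P back=4 fwd=1
After 7 (forward): cur=F back=5 fwd=0
After 8 (visit(Q)): cur=Q back=6 fwd=0
After 9 (back): cur=F back=5 fwd=1
After 10 (back): cur=P back=4 fwd=2

Answer: back: HOME,R,K,C
current: P
forward: Q,F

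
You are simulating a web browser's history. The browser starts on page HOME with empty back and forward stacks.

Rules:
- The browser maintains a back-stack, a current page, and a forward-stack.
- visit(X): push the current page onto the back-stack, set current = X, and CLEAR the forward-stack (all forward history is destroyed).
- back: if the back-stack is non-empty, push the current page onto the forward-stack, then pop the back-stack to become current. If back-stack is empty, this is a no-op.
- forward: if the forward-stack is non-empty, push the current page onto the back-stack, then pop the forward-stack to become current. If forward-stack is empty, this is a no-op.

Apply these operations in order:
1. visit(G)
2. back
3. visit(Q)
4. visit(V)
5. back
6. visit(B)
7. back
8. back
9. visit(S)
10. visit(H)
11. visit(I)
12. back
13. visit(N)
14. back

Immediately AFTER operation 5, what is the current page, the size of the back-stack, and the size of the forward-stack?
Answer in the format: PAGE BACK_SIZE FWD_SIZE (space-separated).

After 1 (visit(G)): cur=G back=1 fwd=0
After 2 (back): cur=HOME back=0 fwd=1
After 3 (visit(Q)): cur=Q back=1 fwd=0
After 4 (visit(V)): cur=V back=2 fwd=0
After 5 (back): cur=Q back=1 fwd=1

Q 1 1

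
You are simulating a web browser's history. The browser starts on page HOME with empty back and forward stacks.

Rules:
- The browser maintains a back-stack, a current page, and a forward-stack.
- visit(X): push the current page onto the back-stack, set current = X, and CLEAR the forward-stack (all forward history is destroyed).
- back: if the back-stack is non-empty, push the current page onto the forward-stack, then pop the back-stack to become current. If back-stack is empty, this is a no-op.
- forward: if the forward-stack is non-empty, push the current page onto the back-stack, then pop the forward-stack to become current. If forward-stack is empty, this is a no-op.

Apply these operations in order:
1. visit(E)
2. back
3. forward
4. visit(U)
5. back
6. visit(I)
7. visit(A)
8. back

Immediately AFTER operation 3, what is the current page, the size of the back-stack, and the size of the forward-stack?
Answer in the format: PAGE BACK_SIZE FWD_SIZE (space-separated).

After 1 (visit(E)): cur=E back=1 fwd=0
After 2 (back): cur=HOME back=0 fwd=1
After 3 (forward): cur=E back=1 fwd=0

E 1 0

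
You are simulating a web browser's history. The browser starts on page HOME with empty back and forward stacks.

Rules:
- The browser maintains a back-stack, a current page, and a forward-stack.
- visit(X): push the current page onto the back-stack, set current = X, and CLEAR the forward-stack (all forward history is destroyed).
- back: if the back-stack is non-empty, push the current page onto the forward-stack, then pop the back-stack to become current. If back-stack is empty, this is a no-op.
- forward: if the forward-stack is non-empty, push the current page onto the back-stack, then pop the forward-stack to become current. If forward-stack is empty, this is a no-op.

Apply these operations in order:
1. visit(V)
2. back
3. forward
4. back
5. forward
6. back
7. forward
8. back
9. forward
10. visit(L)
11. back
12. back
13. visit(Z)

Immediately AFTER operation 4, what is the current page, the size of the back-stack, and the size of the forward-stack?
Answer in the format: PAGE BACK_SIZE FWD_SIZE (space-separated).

After 1 (visit(V)): cur=V back=1 fwd=0
After 2 (back): cur=HOME back=0 fwd=1
After 3 (forward): cur=V back=1 fwd=0
After 4 (back): cur=HOME back=0 fwd=1

HOME 0 1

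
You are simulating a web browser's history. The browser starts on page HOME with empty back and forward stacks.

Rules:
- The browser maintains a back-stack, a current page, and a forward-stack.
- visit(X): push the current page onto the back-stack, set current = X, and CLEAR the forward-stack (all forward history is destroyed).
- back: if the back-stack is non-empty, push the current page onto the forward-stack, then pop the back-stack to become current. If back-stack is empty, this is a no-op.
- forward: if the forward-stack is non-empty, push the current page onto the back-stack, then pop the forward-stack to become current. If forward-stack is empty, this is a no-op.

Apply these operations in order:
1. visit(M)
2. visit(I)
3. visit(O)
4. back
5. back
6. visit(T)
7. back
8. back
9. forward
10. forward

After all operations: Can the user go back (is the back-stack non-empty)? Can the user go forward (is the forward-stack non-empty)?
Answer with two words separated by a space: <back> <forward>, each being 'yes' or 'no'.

After 1 (visit(M)): cur=M back=1 fwd=0
After 2 (visit(I)): cur=I back=2 fwd=0
After 3 (visit(O)): cur=O back=3 fwd=0
After 4 (back): cur=I back=2 fwd=1
After 5 (back): cur=M back=1 fwd=2
After 6 (visit(T)): cur=T back=2 fwd=0
After 7 (back): cur=M back=1 fwd=1
After 8 (back): cur=HOME back=0 fwd=2
After 9 (forward): cur=M back=1 fwd=1
After 10 (forward): cur=T back=2 fwd=0

Answer: yes no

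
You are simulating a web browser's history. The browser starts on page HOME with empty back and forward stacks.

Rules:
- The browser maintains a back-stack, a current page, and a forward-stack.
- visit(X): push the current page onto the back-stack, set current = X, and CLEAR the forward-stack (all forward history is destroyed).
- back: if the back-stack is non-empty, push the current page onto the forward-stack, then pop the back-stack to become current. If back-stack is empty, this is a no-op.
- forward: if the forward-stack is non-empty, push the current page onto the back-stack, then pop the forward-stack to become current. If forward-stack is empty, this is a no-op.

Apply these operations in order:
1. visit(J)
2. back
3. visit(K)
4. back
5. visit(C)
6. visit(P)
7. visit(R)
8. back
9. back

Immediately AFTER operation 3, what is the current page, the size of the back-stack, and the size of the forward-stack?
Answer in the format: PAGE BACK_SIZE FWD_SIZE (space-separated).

After 1 (visit(J)): cur=J back=1 fwd=0
After 2 (back): cur=HOME back=0 fwd=1
After 3 (visit(K)): cur=K back=1 fwd=0

K 1 0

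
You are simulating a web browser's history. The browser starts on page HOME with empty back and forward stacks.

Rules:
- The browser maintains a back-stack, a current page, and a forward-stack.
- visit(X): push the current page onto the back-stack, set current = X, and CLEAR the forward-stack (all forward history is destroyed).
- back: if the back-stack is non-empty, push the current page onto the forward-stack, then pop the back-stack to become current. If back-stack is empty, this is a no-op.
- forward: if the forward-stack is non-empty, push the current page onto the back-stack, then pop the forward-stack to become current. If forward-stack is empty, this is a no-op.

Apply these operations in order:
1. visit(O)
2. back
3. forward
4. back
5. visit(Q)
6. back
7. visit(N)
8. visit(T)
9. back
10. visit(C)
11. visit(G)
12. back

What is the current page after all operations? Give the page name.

After 1 (visit(O)): cur=O back=1 fwd=0
After 2 (back): cur=HOME back=0 fwd=1
After 3 (forward): cur=O back=1 fwd=0
After 4 (back): cur=HOME back=0 fwd=1
After 5 (visit(Q)): cur=Q back=1 fwd=0
After 6 (back): cur=HOME back=0 fwd=1
After 7 (visit(N)): cur=N back=1 fwd=0
After 8 (visit(T)): cur=T back=2 fwd=0
After 9 (back): cur=N back=1 fwd=1
After 10 (visit(C)): cur=C back=2 fwd=0
After 11 (visit(G)): cur=G back=3 fwd=0
After 12 (back): cur=C back=2 fwd=1

Answer: C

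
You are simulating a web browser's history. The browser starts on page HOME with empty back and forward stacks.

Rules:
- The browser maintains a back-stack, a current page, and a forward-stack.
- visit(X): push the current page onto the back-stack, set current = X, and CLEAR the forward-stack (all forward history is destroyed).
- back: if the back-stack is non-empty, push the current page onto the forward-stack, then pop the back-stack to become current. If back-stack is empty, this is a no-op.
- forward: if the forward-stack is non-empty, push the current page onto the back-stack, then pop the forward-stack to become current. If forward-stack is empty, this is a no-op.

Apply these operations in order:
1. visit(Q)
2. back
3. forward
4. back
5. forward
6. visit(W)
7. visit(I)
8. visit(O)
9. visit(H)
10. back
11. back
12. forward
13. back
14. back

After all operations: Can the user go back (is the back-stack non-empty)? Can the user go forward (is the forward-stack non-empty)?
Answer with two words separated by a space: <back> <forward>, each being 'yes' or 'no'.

Answer: yes yes

Derivation:
After 1 (visit(Q)): cur=Q back=1 fwd=0
After 2 (back): cur=HOME back=0 fwd=1
After 3 (forward): cur=Q back=1 fwd=0
After 4 (back): cur=HOME back=0 fwd=1
After 5 (forward): cur=Q back=1 fwd=0
After 6 (visit(W)): cur=W back=2 fwd=0
After 7 (visit(I)): cur=I back=3 fwd=0
After 8 (visit(O)): cur=O back=4 fwd=0
After 9 (visit(H)): cur=H back=5 fwd=0
After 10 (back): cur=O back=4 fwd=1
After 11 (back): cur=I back=3 fwd=2
After 12 (forward): cur=O back=4 fwd=1
After 13 (back): cur=I back=3 fwd=2
After 14 (back): cur=W back=2 fwd=3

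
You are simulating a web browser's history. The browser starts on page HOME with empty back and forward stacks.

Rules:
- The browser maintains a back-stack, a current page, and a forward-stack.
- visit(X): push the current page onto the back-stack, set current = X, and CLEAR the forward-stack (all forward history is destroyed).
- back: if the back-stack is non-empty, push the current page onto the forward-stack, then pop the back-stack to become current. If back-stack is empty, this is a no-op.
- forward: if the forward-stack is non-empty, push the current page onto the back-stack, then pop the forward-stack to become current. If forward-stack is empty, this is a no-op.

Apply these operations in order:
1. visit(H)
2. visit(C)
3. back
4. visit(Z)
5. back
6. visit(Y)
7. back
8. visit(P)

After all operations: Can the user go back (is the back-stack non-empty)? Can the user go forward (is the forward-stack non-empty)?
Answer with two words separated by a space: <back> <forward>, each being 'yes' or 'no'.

Answer: yes no

Derivation:
After 1 (visit(H)): cur=H back=1 fwd=0
After 2 (visit(C)): cur=C back=2 fwd=0
After 3 (back): cur=H back=1 fwd=1
After 4 (visit(Z)): cur=Z back=2 fwd=0
After 5 (back): cur=H back=1 fwd=1
After 6 (visit(Y)): cur=Y back=2 fwd=0
After 7 (back): cur=H back=1 fwd=1
After 8 (visit(P)): cur=P back=2 fwd=0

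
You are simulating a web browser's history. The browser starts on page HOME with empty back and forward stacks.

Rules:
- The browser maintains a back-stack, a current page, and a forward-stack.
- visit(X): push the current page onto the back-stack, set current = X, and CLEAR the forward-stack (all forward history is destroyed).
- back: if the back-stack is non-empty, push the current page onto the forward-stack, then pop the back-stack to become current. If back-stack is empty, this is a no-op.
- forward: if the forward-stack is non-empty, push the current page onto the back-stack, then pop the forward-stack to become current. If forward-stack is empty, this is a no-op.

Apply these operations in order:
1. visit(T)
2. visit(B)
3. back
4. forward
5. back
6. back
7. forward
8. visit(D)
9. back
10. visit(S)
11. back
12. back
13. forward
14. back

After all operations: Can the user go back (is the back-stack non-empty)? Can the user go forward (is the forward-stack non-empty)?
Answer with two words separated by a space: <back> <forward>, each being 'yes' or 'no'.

Answer: no yes

Derivation:
After 1 (visit(T)): cur=T back=1 fwd=0
After 2 (visit(B)): cur=B back=2 fwd=0
After 3 (back): cur=T back=1 fwd=1
After 4 (forward): cur=B back=2 fwd=0
After 5 (back): cur=T back=1 fwd=1
After 6 (back): cur=HOME back=0 fwd=2
After 7 (forward): cur=T back=1 fwd=1
After 8 (visit(D)): cur=D back=2 fwd=0
After 9 (back): cur=T back=1 fwd=1
After 10 (visit(S)): cur=S back=2 fwd=0
After 11 (back): cur=T back=1 fwd=1
After 12 (back): cur=HOME back=0 fwd=2
After 13 (forward): cur=T back=1 fwd=1
After 14 (back): cur=HOME back=0 fwd=2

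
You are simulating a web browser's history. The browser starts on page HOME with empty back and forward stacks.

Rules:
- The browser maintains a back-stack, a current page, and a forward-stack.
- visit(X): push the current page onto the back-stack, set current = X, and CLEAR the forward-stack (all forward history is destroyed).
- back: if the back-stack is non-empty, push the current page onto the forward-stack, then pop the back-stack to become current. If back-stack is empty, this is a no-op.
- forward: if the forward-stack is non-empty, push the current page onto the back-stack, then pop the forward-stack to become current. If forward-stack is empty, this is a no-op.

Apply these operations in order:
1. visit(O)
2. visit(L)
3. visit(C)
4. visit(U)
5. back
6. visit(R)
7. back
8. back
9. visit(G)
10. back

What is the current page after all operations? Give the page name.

After 1 (visit(O)): cur=O back=1 fwd=0
After 2 (visit(L)): cur=L back=2 fwd=0
After 3 (visit(C)): cur=C back=3 fwd=0
After 4 (visit(U)): cur=U back=4 fwd=0
After 5 (back): cur=C back=3 fwd=1
After 6 (visit(R)): cur=R back=4 fwd=0
After 7 (back): cur=C back=3 fwd=1
After 8 (back): cur=L back=2 fwd=2
After 9 (visit(G)): cur=G back=3 fwd=0
After 10 (back): cur=L back=2 fwd=1

Answer: L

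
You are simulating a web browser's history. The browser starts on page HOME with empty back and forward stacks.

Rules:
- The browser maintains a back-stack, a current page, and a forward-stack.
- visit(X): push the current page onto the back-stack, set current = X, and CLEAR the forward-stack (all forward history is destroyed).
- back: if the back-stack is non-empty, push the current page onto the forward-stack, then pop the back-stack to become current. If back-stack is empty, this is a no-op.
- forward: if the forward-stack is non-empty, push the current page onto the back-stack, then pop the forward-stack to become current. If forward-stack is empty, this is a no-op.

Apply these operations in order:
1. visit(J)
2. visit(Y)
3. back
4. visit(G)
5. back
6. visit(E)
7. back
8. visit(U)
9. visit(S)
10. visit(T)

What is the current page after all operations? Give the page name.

Answer: T

Derivation:
After 1 (visit(J)): cur=J back=1 fwd=0
After 2 (visit(Y)): cur=Y back=2 fwd=0
After 3 (back): cur=J back=1 fwd=1
After 4 (visit(G)): cur=G back=2 fwd=0
After 5 (back): cur=J back=1 fwd=1
After 6 (visit(E)): cur=E back=2 fwd=0
After 7 (back): cur=J back=1 fwd=1
After 8 (visit(U)): cur=U back=2 fwd=0
After 9 (visit(S)): cur=S back=3 fwd=0
After 10 (visit(T)): cur=T back=4 fwd=0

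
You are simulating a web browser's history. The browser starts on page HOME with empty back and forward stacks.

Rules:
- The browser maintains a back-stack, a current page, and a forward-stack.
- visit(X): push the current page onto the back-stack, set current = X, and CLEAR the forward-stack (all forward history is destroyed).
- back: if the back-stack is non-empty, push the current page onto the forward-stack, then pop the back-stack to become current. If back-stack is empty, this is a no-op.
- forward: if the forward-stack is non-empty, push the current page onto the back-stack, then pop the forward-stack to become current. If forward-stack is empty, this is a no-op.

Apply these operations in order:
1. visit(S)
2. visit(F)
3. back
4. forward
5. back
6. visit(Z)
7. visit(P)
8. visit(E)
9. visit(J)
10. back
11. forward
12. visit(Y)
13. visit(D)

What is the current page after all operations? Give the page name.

Answer: D

Derivation:
After 1 (visit(S)): cur=S back=1 fwd=0
After 2 (visit(F)): cur=F back=2 fwd=0
After 3 (back): cur=S back=1 fwd=1
After 4 (forward): cur=F back=2 fwd=0
After 5 (back): cur=S back=1 fwd=1
After 6 (visit(Z)): cur=Z back=2 fwd=0
After 7 (visit(P)): cur=P back=3 fwd=0
After 8 (visit(E)): cur=E back=4 fwd=0
After 9 (visit(J)): cur=J back=5 fwd=0
After 10 (back): cur=E back=4 fwd=1
After 11 (forward): cur=J back=5 fwd=0
After 12 (visit(Y)): cur=Y back=6 fwd=0
After 13 (visit(D)): cur=D back=7 fwd=0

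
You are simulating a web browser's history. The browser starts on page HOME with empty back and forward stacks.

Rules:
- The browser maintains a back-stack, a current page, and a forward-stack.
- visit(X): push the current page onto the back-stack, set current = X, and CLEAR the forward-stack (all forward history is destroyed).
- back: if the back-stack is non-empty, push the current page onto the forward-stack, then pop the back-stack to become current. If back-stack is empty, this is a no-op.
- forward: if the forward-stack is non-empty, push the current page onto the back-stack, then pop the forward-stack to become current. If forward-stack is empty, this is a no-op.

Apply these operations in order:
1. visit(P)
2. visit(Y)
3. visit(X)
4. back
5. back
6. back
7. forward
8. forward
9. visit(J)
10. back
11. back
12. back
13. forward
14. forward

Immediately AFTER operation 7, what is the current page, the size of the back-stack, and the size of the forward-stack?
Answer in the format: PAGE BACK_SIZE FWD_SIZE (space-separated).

After 1 (visit(P)): cur=P back=1 fwd=0
After 2 (visit(Y)): cur=Y back=2 fwd=0
After 3 (visit(X)): cur=X back=3 fwd=0
After 4 (back): cur=Y back=2 fwd=1
After 5 (back): cur=P back=1 fwd=2
After 6 (back): cur=HOME back=0 fwd=3
After 7 (forward): cur=P back=1 fwd=2

P 1 2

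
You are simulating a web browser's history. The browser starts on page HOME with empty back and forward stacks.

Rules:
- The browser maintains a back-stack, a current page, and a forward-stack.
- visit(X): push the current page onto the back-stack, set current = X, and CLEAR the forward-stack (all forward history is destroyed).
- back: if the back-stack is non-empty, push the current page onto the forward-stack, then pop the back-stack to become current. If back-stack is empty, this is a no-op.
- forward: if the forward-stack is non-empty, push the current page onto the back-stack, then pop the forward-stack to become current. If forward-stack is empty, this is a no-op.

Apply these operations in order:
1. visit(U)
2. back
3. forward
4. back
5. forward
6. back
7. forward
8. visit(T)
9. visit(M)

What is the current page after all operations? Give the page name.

After 1 (visit(U)): cur=U back=1 fwd=0
After 2 (back): cur=HOME back=0 fwd=1
After 3 (forward): cur=U back=1 fwd=0
After 4 (back): cur=HOME back=0 fwd=1
After 5 (forward): cur=U back=1 fwd=0
After 6 (back): cur=HOME back=0 fwd=1
After 7 (forward): cur=U back=1 fwd=0
After 8 (visit(T)): cur=T back=2 fwd=0
After 9 (visit(M)): cur=M back=3 fwd=0

Answer: M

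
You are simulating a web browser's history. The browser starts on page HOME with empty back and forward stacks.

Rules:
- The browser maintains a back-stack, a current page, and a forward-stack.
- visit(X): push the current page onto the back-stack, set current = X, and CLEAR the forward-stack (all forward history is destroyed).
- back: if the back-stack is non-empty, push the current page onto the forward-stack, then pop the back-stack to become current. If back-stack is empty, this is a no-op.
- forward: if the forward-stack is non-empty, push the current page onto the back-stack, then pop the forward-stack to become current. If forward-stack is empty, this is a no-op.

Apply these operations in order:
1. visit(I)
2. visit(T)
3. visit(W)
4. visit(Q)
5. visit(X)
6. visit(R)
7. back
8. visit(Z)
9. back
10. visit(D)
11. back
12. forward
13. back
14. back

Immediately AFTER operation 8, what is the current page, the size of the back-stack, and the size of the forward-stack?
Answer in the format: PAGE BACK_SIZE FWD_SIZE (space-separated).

After 1 (visit(I)): cur=I back=1 fwd=0
After 2 (visit(T)): cur=T back=2 fwd=0
After 3 (visit(W)): cur=W back=3 fwd=0
After 4 (visit(Q)): cur=Q back=4 fwd=0
After 5 (visit(X)): cur=X back=5 fwd=0
After 6 (visit(R)): cur=R back=6 fwd=0
After 7 (back): cur=X back=5 fwd=1
After 8 (visit(Z)): cur=Z back=6 fwd=0

Z 6 0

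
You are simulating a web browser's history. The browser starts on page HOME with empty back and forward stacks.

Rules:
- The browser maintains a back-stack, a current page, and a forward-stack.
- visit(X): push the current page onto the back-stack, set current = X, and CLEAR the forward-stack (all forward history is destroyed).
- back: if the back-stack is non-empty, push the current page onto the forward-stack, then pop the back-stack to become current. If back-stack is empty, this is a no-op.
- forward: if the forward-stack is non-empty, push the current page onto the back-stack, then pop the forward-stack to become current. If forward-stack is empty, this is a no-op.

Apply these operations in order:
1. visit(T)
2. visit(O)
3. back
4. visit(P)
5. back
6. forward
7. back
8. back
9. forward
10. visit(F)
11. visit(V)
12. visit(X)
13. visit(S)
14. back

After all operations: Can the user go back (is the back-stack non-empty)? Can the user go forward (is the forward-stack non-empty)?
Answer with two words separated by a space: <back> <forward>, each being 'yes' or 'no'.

After 1 (visit(T)): cur=T back=1 fwd=0
After 2 (visit(O)): cur=O back=2 fwd=0
After 3 (back): cur=T back=1 fwd=1
After 4 (visit(P)): cur=P back=2 fwd=0
After 5 (back): cur=T back=1 fwd=1
After 6 (forward): cur=P back=2 fwd=0
After 7 (back): cur=T back=1 fwd=1
After 8 (back): cur=HOME back=0 fwd=2
After 9 (forward): cur=T back=1 fwd=1
After 10 (visit(F)): cur=F back=2 fwd=0
After 11 (visit(V)): cur=V back=3 fwd=0
After 12 (visit(X)): cur=X back=4 fwd=0
After 13 (visit(S)): cur=S back=5 fwd=0
After 14 (back): cur=X back=4 fwd=1

Answer: yes yes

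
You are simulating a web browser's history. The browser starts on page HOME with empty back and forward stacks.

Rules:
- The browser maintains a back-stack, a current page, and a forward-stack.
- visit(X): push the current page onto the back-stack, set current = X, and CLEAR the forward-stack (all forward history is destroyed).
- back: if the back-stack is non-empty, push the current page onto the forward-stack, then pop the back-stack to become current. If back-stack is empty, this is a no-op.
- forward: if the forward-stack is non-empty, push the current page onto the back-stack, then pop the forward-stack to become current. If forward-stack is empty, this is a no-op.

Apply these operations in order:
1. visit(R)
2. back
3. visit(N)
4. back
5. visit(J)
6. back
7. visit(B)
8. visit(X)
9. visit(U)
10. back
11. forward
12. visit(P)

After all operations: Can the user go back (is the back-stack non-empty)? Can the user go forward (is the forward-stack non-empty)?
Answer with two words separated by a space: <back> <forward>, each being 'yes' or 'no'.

Answer: yes no

Derivation:
After 1 (visit(R)): cur=R back=1 fwd=0
After 2 (back): cur=HOME back=0 fwd=1
After 3 (visit(N)): cur=N back=1 fwd=0
After 4 (back): cur=HOME back=0 fwd=1
After 5 (visit(J)): cur=J back=1 fwd=0
After 6 (back): cur=HOME back=0 fwd=1
After 7 (visit(B)): cur=B back=1 fwd=0
After 8 (visit(X)): cur=X back=2 fwd=0
After 9 (visit(U)): cur=U back=3 fwd=0
After 10 (back): cur=X back=2 fwd=1
After 11 (forward): cur=U back=3 fwd=0
After 12 (visit(P)): cur=P back=4 fwd=0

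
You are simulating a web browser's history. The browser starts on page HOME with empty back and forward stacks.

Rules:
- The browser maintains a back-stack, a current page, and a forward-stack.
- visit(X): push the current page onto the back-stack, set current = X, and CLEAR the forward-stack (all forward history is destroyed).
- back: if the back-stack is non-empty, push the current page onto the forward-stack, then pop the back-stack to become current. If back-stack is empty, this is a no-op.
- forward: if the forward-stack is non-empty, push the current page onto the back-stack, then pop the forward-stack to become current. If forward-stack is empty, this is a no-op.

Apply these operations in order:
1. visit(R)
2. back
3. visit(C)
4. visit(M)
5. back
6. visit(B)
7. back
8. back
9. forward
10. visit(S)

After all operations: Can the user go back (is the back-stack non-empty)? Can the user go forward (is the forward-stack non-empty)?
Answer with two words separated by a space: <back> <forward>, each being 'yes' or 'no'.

After 1 (visit(R)): cur=R back=1 fwd=0
After 2 (back): cur=HOME back=0 fwd=1
After 3 (visit(C)): cur=C back=1 fwd=0
After 4 (visit(M)): cur=M back=2 fwd=0
After 5 (back): cur=C back=1 fwd=1
After 6 (visit(B)): cur=B back=2 fwd=0
After 7 (back): cur=C back=1 fwd=1
After 8 (back): cur=HOME back=0 fwd=2
After 9 (forward): cur=C back=1 fwd=1
After 10 (visit(S)): cur=S back=2 fwd=0

Answer: yes no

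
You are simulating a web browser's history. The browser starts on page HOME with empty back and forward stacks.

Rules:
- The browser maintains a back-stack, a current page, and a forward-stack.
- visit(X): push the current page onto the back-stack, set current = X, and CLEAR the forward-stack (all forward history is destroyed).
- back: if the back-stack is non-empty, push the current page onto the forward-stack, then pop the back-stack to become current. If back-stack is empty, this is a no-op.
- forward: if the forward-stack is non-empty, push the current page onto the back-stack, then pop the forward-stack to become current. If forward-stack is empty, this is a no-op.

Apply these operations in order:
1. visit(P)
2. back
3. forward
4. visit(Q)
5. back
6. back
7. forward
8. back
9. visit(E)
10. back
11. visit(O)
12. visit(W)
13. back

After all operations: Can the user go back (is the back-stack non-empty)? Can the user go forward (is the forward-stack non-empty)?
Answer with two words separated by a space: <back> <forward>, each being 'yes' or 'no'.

Answer: yes yes

Derivation:
After 1 (visit(P)): cur=P back=1 fwd=0
After 2 (back): cur=HOME back=0 fwd=1
After 3 (forward): cur=P back=1 fwd=0
After 4 (visit(Q)): cur=Q back=2 fwd=0
After 5 (back): cur=P back=1 fwd=1
After 6 (back): cur=HOME back=0 fwd=2
After 7 (forward): cur=P back=1 fwd=1
After 8 (back): cur=HOME back=0 fwd=2
After 9 (visit(E)): cur=E back=1 fwd=0
After 10 (back): cur=HOME back=0 fwd=1
After 11 (visit(O)): cur=O back=1 fwd=0
After 12 (visit(W)): cur=W back=2 fwd=0
After 13 (back): cur=O back=1 fwd=1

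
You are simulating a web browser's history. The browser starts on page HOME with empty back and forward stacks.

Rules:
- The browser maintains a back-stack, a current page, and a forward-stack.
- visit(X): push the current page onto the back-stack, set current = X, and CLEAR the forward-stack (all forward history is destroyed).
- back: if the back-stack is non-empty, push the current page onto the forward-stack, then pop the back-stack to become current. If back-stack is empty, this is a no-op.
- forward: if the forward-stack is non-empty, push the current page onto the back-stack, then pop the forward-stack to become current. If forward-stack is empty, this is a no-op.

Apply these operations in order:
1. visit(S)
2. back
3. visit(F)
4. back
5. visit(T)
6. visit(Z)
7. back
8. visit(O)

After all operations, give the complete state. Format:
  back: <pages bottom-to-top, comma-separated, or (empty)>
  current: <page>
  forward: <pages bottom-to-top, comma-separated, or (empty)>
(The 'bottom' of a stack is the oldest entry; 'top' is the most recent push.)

Answer: back: HOME,T
current: O
forward: (empty)

Derivation:
After 1 (visit(S)): cur=S back=1 fwd=0
After 2 (back): cur=HOME back=0 fwd=1
After 3 (visit(F)): cur=F back=1 fwd=0
After 4 (back): cur=HOME back=0 fwd=1
After 5 (visit(T)): cur=T back=1 fwd=0
After 6 (visit(Z)): cur=Z back=2 fwd=0
After 7 (back): cur=T back=1 fwd=1
After 8 (visit(O)): cur=O back=2 fwd=0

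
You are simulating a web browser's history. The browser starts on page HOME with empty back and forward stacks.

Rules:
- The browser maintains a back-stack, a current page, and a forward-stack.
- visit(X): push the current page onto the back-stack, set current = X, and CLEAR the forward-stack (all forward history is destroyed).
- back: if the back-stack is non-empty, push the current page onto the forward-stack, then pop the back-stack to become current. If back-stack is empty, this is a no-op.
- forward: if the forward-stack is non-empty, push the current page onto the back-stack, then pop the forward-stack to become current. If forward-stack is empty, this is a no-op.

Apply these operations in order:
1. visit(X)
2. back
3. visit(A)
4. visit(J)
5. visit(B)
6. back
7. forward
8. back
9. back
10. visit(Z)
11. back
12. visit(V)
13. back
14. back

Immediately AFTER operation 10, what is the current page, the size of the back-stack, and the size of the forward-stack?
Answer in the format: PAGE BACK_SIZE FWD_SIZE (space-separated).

After 1 (visit(X)): cur=X back=1 fwd=0
After 2 (back): cur=HOME back=0 fwd=1
After 3 (visit(A)): cur=A back=1 fwd=0
After 4 (visit(J)): cur=J back=2 fwd=0
After 5 (visit(B)): cur=B back=3 fwd=0
After 6 (back): cur=J back=2 fwd=1
After 7 (forward): cur=B back=3 fwd=0
After 8 (back): cur=J back=2 fwd=1
After 9 (back): cur=A back=1 fwd=2
After 10 (visit(Z)): cur=Z back=2 fwd=0

Z 2 0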